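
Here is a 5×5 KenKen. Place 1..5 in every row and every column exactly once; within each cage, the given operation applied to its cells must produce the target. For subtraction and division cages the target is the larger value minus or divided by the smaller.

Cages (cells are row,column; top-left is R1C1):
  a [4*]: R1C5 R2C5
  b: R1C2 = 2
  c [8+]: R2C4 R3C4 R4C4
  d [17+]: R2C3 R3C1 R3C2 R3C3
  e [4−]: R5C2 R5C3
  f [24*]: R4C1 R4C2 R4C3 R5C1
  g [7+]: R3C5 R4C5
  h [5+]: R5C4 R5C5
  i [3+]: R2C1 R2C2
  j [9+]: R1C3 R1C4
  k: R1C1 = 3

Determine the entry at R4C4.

K is a freebie, which forces R1C1 = 3.
Cage b is given; hence R1C2 = 2.
Column 2 already has 2, so R2C2 = 1.
Cage d needs sum 17, so R2C3 = 5.
1 is placed in row 2; hence R2C5 = 4.
1 is placed in column 2, so R5C2 = 5.
Column 3 already has 5; hence R5C3 = 1.
Column 3 already has 5, so R1C3 = 4.
The two cells of cage j must have sum 9, so R1C4 = 5.
4 is placed in column 5, so R1C5 = 1.
1 is placed in row 2, so R2C1 = 2.
Row 2 already has 2, so R2C4 = 3.
Cage d has sum 17; hence R3C1 = 5.
Column 3 already has 4, which forces R3C3 = 3.
Row 3 already has 5, which forces R3C5 = 2.
Cage f needs product 24; hence R4C1 = 1.
Column 3 already has 3, leaving R4C3 = 2.
Row 4 already has 1; hence R4C4 = 4.
Column 5 already has 2, leaving R4C5 = 5.
Column 1 now contains 2, which forces R5C1 = 4.
Column 4 already has 3, which forces R5C4 = 2.
Column 5 already has 2, leaving R5C5 = 3.
Row 3 now contains 3, so R3C2 = 4.
Column 4 already has 4, leaving R3C4 = 1.
Row 4 now contains 4; hence R4C2 = 3.
The full grid is 3 2 4 5 1 / 2 1 5 3 4 / 5 4 3 1 2 / 1 3 2 4 5 / 4 5 1 2 3.

4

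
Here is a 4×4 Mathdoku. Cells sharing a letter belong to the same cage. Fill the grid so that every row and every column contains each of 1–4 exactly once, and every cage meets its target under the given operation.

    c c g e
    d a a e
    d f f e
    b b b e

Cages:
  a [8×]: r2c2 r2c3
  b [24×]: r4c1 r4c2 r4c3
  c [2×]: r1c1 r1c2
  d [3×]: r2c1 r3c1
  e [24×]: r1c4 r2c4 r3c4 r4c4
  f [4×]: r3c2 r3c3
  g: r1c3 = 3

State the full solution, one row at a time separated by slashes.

G is a freebie, so r1c3 = 3.
The only place for 4 in row 1 is r1c4.
Row 3 needs a 2, and only r3c4 is open for it.
The only place for 3 in row 3 is r3c1.
Column 1 already has 3, so r2c1 = 1.
1 is placed in row 2, leaving r2c4 = 3.
Cage b has product 24, which forces r4c2 = 3.
Column 4 now contains 3, which forces r4c4 = 1.
Column 1 now contains 1; hence r1c1 = 2.
Cage c's pair has product 2, so r1c2 = 1.
Column 2 now contains 1, leaving r3c2 = 4.
4 is placed in row 3; hence r3c3 = 1.
Column 1 now contains 2; hence r4c1 = 4.
4 is placed in row 4, so r4c3 = 2.
Column 2 now contains 4; hence r2c2 = 2.
Column 3 now contains 2; hence r2c3 = 4.

2 1 3 4 / 1 2 4 3 / 3 4 1 2 / 4 3 2 1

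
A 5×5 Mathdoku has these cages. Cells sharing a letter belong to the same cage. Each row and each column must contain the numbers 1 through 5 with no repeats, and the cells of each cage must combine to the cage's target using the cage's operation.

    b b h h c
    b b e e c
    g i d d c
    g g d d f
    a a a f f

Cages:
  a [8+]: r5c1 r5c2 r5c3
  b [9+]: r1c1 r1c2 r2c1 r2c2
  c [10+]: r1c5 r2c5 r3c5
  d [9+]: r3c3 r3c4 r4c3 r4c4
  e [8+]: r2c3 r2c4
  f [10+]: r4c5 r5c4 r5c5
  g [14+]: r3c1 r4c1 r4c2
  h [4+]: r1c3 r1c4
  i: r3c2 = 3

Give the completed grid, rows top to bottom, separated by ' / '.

2 4 3 1 5 / 1 2 5 3 4 / 5 3 2 4 1 / 4 5 1 2 3 / 3 1 4 5 2

Cage g has sum 14, leaving r3c1 = 5.
I is a freebie; hence r3c2 = 3.
Cage g needs sum 14, so r4c1 = 4.
The 3 cells of cage g must have sum 14, which forces r4c2 = 5.
The only place for 5 in row 1 is r1c5.
In row 1, 4 can only go at r1c2, so r1c2 = 4.
In row 1, 2 can only go at r1c1, so r1c1 = 2.
Cage b has sum 9; hence r2c1 = 1.
Cage b has sum 9; hence r2c2 = 2.
1 is placed in column 1, which forces r5c1 = 3.
Column 2 already has 2, leaving r5c2 = 1.
Row 5 now contains 3, which forces r5c4 = 5.
The two cells of cage e must have sum 8, leaving r2c3 = 5.
Column 4 now contains 5, which forces r2c4 = 3.
Row 2 now contains 3, which forces r2c5 = 4.
5 is placed in row 5, which forces r5c3 = 4.
Column 5 now contains 4; hence r5c5 = 2.
Cage h's pair has sum 4; hence r1c3 = 3.
Column 4 now contains 3; hence r1c4 = 1.
Cage d needs sum 9, which forces r3c4 = 4.
2 is placed in column 5, which forces r3c5 = 1.
Column 3 now contains 3, which forces r4c3 = 1.
1 is placed in column 4, which forces r4c4 = 2.
Cage f needs sum 10; hence r4c5 = 3.
1 is placed in row 3, leaving r3c3 = 2.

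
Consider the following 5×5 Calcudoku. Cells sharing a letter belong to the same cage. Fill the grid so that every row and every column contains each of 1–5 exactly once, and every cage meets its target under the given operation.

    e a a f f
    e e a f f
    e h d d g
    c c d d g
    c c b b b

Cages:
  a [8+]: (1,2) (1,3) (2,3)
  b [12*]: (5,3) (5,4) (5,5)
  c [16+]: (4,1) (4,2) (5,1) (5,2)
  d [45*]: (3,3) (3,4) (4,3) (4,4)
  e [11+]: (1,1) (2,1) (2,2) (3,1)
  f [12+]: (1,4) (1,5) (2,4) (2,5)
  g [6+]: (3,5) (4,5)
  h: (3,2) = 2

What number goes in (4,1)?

H is a freebie; hence (3,2) = 2.
Row 5 needs a 2, and only (5,1) is open for it.
The 4 cells of cage c must have sum 16, which forces (4,1) = 5.
The 4 cells of cage c must have sum 16, leaving (4,2) = 4.
Cage c needs sum 16, which forces (5,2) = 5.
Cage e has sum 11; hence (2,2) = 3.
Column 2 now contains 3, so (1,2) = 1.
In row 3, 1 can only go at (3,1), so (3,1) = 1.
Cage e needs sum 11, which forces (1,1) = 3.
Column 1 now contains 1, so (2,1) = 4.
Row 3 needs a 4, and only (3,5) is open for it.
Cage f needs sum 12, so (1,4) = 4.
Cage g needs two cells with sum 6, leaving (4,5) = 2.
2 is placed in column 5; hence (1,5) = 5.
Cage f has sum 12, so (2,4) = 2.
Cage f has sum 12, leaving (2,5) = 1.
Cage b has product 12, leaving (5,3) = 4.
Column 5 now contains 1, leaving (5,5) = 3.
Row 1 now contains 5, which forces (1,3) = 2.
Row 2 now contains 2, which forces (2,3) = 5.
5 is placed in column 3, leaving (3,3) = 3.
Row 3 already has 3, which forces (3,4) = 5.
3 is placed in column 3; hence (4,3) = 1.
1 is placed in row 4; hence (4,4) = 3.
Row 5 already has 3, leaving (5,4) = 1.
Filled in: 3 1 2 4 5 / 4 3 5 2 1 / 1 2 3 5 4 / 5 4 1 3 2 / 2 5 4 1 3.

5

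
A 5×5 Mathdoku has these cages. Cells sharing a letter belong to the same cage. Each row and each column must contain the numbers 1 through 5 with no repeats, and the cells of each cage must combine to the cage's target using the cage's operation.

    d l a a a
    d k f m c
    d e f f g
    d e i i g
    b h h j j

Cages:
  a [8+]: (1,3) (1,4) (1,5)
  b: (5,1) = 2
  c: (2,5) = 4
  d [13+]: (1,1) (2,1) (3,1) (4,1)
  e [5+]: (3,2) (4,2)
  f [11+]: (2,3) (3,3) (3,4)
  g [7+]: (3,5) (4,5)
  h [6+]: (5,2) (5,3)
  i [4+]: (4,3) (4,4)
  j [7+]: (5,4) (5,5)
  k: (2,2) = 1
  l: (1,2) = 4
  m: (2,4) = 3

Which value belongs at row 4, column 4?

Cage l is given, which forces (1,2) = 4.
K is a freebie, leaving (2,2) = 1.
M is a freebie, so (2,4) = 3.
Cage c is a single given cell, which forces (2,5) = 4.
Column 4 now contains 3, so (4,4) = 1.
B is a freebie; hence (5,1) = 2.
Row 5 already has 2, which forces (5,2) = 5.
Row 5 already has 5, which forces (5,4) = 4.
Row 5 already has 5, leaving (5,5) = 3.
Row 2 now contains 4; hence (2,1) = 5.
Row 2 already has 5, which forces (2,3) = 2.
Row 4 now contains 1, leaving (4,3) = 3.
4 is placed in row 5, leaving (5,3) = 1.
Column 3 already has 1; hence (1,3) = 5.
Cage a needs sum 8, which forces (1,4) = 2.
The 3 cells of cage a must have sum 8, leaving (1,5) = 1.
The two cells of cage e must have sum 5, which forces (3,2) = 3.
Column 3 already has 1, leaving (3,3) = 4.
Cage f has sum 11, leaving (3,4) = 5.
Row 3 now contains 5, which forces (3,5) = 2.
Row 4 now contains 3, which forces (4,1) = 4.
Row 4 now contains 3; hence (4,2) = 2.
2 is placed in column 5, so (4,5) = 5.
Row 1 already has 1, leaving (1,1) = 3.
Row 3 now contains 3, leaving (3,1) = 1.
Completed grid: 3 4 5 2 1 / 5 1 2 3 4 / 1 3 4 5 2 / 4 2 3 1 5 / 2 5 1 4 3.

1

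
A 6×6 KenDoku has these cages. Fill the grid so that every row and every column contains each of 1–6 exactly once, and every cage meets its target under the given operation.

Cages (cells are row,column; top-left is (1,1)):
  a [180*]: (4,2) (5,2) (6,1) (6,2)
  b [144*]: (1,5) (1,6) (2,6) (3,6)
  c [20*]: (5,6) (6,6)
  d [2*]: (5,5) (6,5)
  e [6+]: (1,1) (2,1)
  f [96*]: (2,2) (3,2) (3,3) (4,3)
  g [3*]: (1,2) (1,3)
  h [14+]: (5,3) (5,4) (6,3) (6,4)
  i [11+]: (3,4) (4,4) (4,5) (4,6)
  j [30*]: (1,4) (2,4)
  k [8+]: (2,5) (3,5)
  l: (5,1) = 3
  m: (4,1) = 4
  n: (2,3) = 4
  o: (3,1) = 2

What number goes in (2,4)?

5

Cage n is a single given cell, leaving (2,3) = 4.
Cage o is a single given cell, which forces (3,1) = 2.
Cage m is a single given cell, which forces (4,1) = 4.
L is a freebie, leaving (5,1) = 3.
The 4 cells of cage f must have product 96, so (2,2) = 2.
Cage f has product 96; hence (3,2) = 4.
The 4 cells of cage f must have product 96, which forces (3,3) = 6.
The 4 cells of cage f must have product 96, which forces (4,3) = 2.
Cage b has product 144; hence (2,6) = 6.
Cage i needs sum 11; hence (3,4) = 1.
Row 3 already has 1, leaving (3,6) = 3.
Column 6 now contains 3, which forces (4,6) = 1.
Cage a needs product 180; hence (6,1) = 6.
Cage j's pair has product 30, so (1,4) = 6.
6 is placed in row 2, so (2,4) = 5.
Cage k's pair has sum 8, so (2,5) = 3.
Row 3 already has 3; hence (3,5) = 5.
6 is placed in column 4, which forces (4,4) = 3.
Column 5 now contains 3; hence (4,5) = 6.
The two cells of cage e must have sum 6, leaving (1,1) = 5.
5 is placed in row 2, so (2,1) = 1.
6 is placed in row 4; hence (4,2) = 5.
Cage a has product 180, leaving (5,2) = 6.
Cage h has sum 14, so (5,3) = 5.
Row 5 already has 5, which forces (5,6) = 4.
Cage a needs product 180, leaving (6,2) = 1.
The 4 cells of cage h must have sum 14, leaving (6,3) = 3.
Row 6 now contains 1, which forces (6,5) = 2.
Column 6 now contains 4, leaving (6,6) = 5.
1 is placed in column 2; hence (1,2) = 3.
3 is placed in column 3, leaving (1,3) = 1.
2 is placed in column 5, leaving (1,5) = 4.
Column 6 now contains 4, so (1,6) = 2.
4 is placed in row 5, leaving (5,4) = 2.
2 is placed in column 5, leaving (5,5) = 1.
2 is placed in row 6, leaving (6,4) = 4.
The full grid is 5 3 1 6 4 2 / 1 2 4 5 3 6 / 2 4 6 1 5 3 / 4 5 2 3 6 1 / 3 6 5 2 1 4 / 6 1 3 4 2 5.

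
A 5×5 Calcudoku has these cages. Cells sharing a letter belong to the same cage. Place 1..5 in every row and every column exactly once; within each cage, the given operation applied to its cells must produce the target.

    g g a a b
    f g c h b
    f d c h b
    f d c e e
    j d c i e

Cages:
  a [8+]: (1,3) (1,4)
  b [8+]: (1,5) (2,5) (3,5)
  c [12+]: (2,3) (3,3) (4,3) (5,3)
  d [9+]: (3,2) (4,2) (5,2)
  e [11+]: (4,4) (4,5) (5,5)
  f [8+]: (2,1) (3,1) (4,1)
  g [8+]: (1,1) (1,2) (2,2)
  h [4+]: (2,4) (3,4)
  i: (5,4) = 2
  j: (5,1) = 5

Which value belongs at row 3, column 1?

Cage j is a single given cell, so (5,1) = 5.
I is a freebie, leaving (5,4) = 2.
Column 1 needs a 2, and only (1,1) is open for it.
Column 3 needs a 3, and only (1,3) is open for it.
Row 1 now contains 3, which forces (1,4) = 5.
In column 4, 4 can only go at (4,4), so (4,4) = 4.
The 3 cells of cage e must have sum 11, leaving (4,5) = 3.
The 3 cells of cage e must have sum 11, which forces (5,5) = 4.
Column 5 already has 4, so (1,5) = 1.
Row 4 already has 3, leaving (4,1) = 1.
4 is placed in row 5, which forces (5,3) = 1.
1 is placed in row 1, which forces (1,2) = 4.
The 3 cells of cage g must have sum 8, so (2,2) = 2.
2 is placed in row 2, so (2,5) = 5.
Column 2 now contains 4; hence (3,2) = 1.
Row 3 already has 1; hence (3,4) = 3.
Column 5 now contains 5, which forces (3,5) = 2.
Column 2 already has 2; hence (4,2) = 5.
5 is placed in row 4, so (4,3) = 2.
Row 5 already has 1, which forces (5,2) = 3.
Cage f needs sum 8, leaving (2,1) = 3.
5 is placed in row 2, so (2,3) = 4.
Column 4 already has 3; hence (2,4) = 1.
3 is placed in row 3, leaving (3,1) = 4.
The 4 cells of cage c must have sum 12; hence (3,3) = 5.
Completed grid: 2 4 3 5 1 / 3 2 4 1 5 / 4 1 5 3 2 / 1 5 2 4 3 / 5 3 1 2 4.

4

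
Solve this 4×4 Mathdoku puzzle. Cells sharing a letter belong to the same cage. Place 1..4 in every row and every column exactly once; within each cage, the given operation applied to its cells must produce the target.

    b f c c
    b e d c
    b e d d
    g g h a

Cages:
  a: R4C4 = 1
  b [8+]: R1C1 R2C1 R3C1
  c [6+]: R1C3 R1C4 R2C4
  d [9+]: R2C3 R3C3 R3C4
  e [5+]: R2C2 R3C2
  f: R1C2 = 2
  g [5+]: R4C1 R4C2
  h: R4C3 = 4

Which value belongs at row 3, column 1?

3

Cage f is a single given cell; hence R1C2 = 2.
H is a freebie, which forces R4C3 = 4.
A is a freebie, which forces R4C4 = 1.
Cage c has sum 6, leaving R1C3 = 1.
Cage c has sum 6, which forces R1C4 = 3.
Cage c has sum 6, so R2C4 = 2.
Cage d has sum 9, which forces R3C4 = 4.
The two cells of cage g must have sum 5, which forces R4C1 = 2.
1 is placed in row 4, which forces R4C2 = 3.
Row 1 now contains 3, so R1C1 = 4.
The two cells of cage e must have sum 5, so R2C2 = 4.
Row 2 now contains 2, leaving R2C3 = 3.
Row 3 already has 4, which forces R3C2 = 1.
The 3 cells of cage d must have sum 9, so R3C3 = 2.
Row 2 already has 3, leaving R2C1 = 1.
1 is placed in row 3, leaving R3C1 = 3.
Filled in: 4 2 1 3 / 1 4 3 2 / 3 1 2 4 / 2 3 4 1.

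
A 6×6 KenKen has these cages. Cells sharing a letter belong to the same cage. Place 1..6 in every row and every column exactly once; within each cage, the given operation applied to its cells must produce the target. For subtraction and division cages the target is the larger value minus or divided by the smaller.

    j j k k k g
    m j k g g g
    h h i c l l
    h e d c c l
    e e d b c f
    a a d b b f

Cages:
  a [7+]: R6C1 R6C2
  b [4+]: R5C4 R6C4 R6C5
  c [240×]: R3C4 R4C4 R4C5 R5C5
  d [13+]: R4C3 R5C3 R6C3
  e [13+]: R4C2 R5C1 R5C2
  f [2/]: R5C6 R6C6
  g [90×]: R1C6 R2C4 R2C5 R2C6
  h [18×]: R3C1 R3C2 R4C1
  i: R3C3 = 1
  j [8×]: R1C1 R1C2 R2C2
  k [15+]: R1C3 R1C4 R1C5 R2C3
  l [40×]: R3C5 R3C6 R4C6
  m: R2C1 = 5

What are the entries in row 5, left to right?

Cage m is given, so R2C1 = 5.
Cage i is a single given cell, leaving R3C3 = 1.
The 3 cells of cage b must have sum 4, which forces R5C4 = 1.
Cage b has sum 4; hence R6C4 = 2.
Cage b has sum 4; hence R6C5 = 1.
Cage g needs product 90, which forces R1C6 = 5.
Cage g has product 90; hence R2C6 = 1.
The 3 cells of cage l must have product 40, which forces R3C5 = 5.
Cage c needs product 240, so R4C4 = 5.
In row 4, 1 can only go at R4C1, so R4C1 = 1.
Cage j has product 8, leaving R1C2 = 1.
In row 3, 2 can only go at R3C6, so R3C6 = 2.
Column 6 already has 2, which forces R4C6 = 4.
In row 3, 4 can only go at R3C4, so R3C4 = 4.
The only place for 5 in row 6 is R6C3.
Row 5 needs a 5, and only R5C2 is open for it.
The only place for 3 in row 4 is R4C5.
Cage g needs product 90, which forces R2C4 = 3.
Column 5 already has 3, which forces R2C5 = 6.
The 4 cells of cage c must have product 240, so R5C5 = 4.
Cage k needs sum 15, leaving R1C3 = 3.
Column 4 already has 3, so R1C4 = 6.
4 is placed in column 5, leaving R1C5 = 2.
Cage k needs sum 15, so R2C3 = 4.
Row 1 already has 2, leaving R1C1 = 4.
Row 2 already has 4, so R2C2 = 2.
Column 2 now contains 2; hence R4C2 = 6.
Row 4 already has 6, which forces R4C3 = 2.
Column 3 already has 2, so R5C3 = 6.
Row 5 now contains 6, so R5C6 = 3.
Column 1 already has 4, leaving R6C1 = 3.
3 is placed in row 6, which forces R6C2 = 4.
Column 6 already has 3, which forces R6C6 = 6.
Column 1 now contains 3, so R3C1 = 6.
6 is placed in column 2, which forces R3C2 = 3.
Row 5 now contains 6; hence R5C1 = 2.
The full grid is 4 1 3 6 2 5 / 5 2 4 3 6 1 / 6 3 1 4 5 2 / 1 6 2 5 3 4 / 2 5 6 1 4 3 / 3 4 5 2 1 6.

2 5 6 1 4 3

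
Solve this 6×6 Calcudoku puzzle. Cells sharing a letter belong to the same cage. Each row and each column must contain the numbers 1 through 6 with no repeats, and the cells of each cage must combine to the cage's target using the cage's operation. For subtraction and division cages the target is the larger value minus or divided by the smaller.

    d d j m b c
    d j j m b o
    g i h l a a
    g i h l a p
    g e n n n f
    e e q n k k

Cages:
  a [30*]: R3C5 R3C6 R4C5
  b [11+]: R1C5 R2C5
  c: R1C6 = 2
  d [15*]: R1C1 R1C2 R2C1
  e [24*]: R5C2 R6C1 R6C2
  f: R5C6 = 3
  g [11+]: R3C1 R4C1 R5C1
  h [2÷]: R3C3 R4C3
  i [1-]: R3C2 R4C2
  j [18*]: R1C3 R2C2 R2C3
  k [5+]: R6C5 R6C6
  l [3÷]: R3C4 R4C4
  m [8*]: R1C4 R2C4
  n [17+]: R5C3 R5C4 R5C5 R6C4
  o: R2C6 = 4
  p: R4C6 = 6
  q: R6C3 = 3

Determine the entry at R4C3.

4

C is a freebie, which forces R1C6 = 2.
Cage o is given; hence R2C6 = 4.
Cage p is given; hence R4C6 = 6.
Cage f is a single given cell, leaving R5C6 = 3.
Q is a freebie, leaving R6C3 = 3.
Column 6 now contains 3, which forces R6C6 = 1.
Row 1 now contains 2, which forces R1C4 = 4.
The 3 cells of cage j must have product 18; hence R2C2 = 3.
Row 2 now contains 4, which forces R2C4 = 2.
1 is placed in column 6, which forces R3C6 = 5.
Cage k's pair has sum 5, which forces R6C5 = 4.
The 3 cells of cage d must have product 15, so R1C1 = 3.
The 3 cells of cage e must have product 24, which forces R5C2 = 2.
The 3 cells of cage e must have product 24, so R6C1 = 2.
4 is placed in row 6, leaving R6C2 = 6.
6 is placed in row 6; hence R6C4 = 5.
Cage i needs two cells with difference 1, leaving R3C2 = 4.
The two cells of cage i must have difference 1, so R4C2 = 5.
Column 2 already has 5, which forces R1C2 = 1.
Row 1 already has 1; hence R1C3 = 6.
Row 1 already has 6, which forces R1C5 = 5.
Cage d needs product 15; hence R2C1 = 5.
6 is placed in column 3; hence R2C3 = 1.
5 is placed in column 5, leaving R2C5 = 6.
Column 3 now contains 1, leaving R3C3 = 2.
Row 3 already has 2, leaving R3C5 = 3.
Column 3 already has 2, which forces R4C3 = 4.
Column 3 now contains 1, leaving R5C3 = 5.
6 is placed in column 5, leaving R5C5 = 1.
Cage g needs sum 11, leaving R3C1 = 6.
Row 3 already has 3, so R3C4 = 1.
Row 4 already has 4; hence R4C1 = 1.
The two cells of cage l must have quotient 3, which forces R4C4 = 3.
Column 5 now contains 1, leaving R4C5 = 2.
Cage g needs sum 11, leaving R5C1 = 4.
Row 5 already has 1; hence R5C4 = 6.
Filled in: 3 1 6 4 5 2 / 5 3 1 2 6 4 / 6 4 2 1 3 5 / 1 5 4 3 2 6 / 4 2 5 6 1 3 / 2 6 3 5 4 1.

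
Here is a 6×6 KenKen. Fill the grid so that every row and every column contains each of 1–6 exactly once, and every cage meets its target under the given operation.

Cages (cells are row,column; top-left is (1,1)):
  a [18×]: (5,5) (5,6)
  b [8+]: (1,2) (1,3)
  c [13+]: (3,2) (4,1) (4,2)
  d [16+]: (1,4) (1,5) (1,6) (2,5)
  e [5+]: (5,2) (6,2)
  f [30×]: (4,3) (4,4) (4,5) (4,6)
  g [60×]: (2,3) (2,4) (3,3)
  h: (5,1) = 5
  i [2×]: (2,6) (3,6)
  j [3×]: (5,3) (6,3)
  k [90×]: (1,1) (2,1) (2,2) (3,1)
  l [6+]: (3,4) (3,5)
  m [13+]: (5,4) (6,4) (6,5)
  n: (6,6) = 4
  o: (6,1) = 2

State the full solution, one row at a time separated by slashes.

H is a freebie; hence (5,1) = 5.
O is a freebie, leaving (6,1) = 2.
Cage n is given; hence (6,6) = 4.
Cage k needs product 90, leaving (2,2) = 5.
The 3 cells of cage g must have product 60, so (3,3) = 5.
Row 5 needs a 1, and only (5,3) is open for it.
1 is placed in column 3, leaving (6,3) = 3.
Column 3 now contains 3; hence (4,3) = 2.
Cage e's pair has sum 5, leaving (5,2) = 4.
3 is placed in row 6, leaving (6,2) = 1.
The two cells of cage b must have sum 8, leaving (1,2) = 2.
Column 3 now contains 2, which forces (1,3) = 6.
Column 3 already has 6; hence (2,3) = 4.
The 3 cells of cage c must have sum 13, which forces (4,1) = 4.
Cage m has sum 13, which forces (5,4) = 2.
Column 4 now contains 2, so (2,4) = 3.
The 4 cells of cage d must have sum 16, leaving (2,5) = 6.
Column 4 now contains 2, leaving (3,4) = 4.
Cage l needs two cells with sum 6; hence (3,5) = 2.
Row 3 now contains 2, leaving (3,6) = 1.
Column 5 now contains 6, leaving (5,5) = 3.
Row 5 now contains 3, so (5,6) = 6.
Column 5 now contains 6; hence (6,5) = 5.
Cage k has product 90, leaving (1,1) = 3.
The 4 cells of cage d must have sum 16, so (1,4) = 1.
Cage d has sum 16; hence (1,5) = 4.
Column 6 now contains 1, which forces (1,6) = 5.
Row 2 now contains 6; hence (2,1) = 1.
Column 6 now contains 1, so (2,6) = 2.
Cage k needs product 90; hence (3,1) = 6.
6 is placed in row 3, which forces (3,2) = 3.
Column 2 now contains 3, so (4,2) = 6.
Cage f needs product 30, so (4,4) = 5.
Column 5 already has 5, so (4,5) = 1.
Cage f has product 30; hence (4,6) = 3.
Row 6 now contains 5, which forces (6,4) = 6.

3 2 6 1 4 5 / 1 5 4 3 6 2 / 6 3 5 4 2 1 / 4 6 2 5 1 3 / 5 4 1 2 3 6 / 2 1 3 6 5 4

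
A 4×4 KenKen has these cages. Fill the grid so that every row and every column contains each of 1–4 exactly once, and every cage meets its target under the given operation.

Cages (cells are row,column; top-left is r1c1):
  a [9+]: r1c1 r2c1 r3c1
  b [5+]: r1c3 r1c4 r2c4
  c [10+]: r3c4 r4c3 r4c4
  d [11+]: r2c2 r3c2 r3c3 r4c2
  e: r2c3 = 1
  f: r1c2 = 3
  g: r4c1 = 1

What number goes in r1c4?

Cage f is given; hence r1c2 = 3.
Row 1 now contains 3; hence r1c4 = 1.
E is a freebie, leaving r2c3 = 1.
Column 4 already has 1; hence r2c4 = 2.
G is a freebie, so r4c1 = 1.
Column 4 already has 2, which forces r4c4 = 4.
1 is placed in row 1, so r1c3 = 2.
Row 2 already has 2, so r2c2 = 4.
The 4 cells of cage d must have sum 11, so r3c2 = 1.
Cage d has sum 11, which forces r3c3 = 4.
Column 4 now contains 4, so r3c4 = 3.
Row 4 now contains 4; hence r4c2 = 2.
Row 4 now contains 4, which forces r4c3 = 3.
2 is placed in row 1, so r1c1 = 4.
Row 2 now contains 4, leaving r2c1 = 3.
3 is placed in row 3, which forces r3c1 = 2.
Completed grid: 4 3 2 1 / 3 4 1 2 / 2 1 4 3 / 1 2 3 4.

1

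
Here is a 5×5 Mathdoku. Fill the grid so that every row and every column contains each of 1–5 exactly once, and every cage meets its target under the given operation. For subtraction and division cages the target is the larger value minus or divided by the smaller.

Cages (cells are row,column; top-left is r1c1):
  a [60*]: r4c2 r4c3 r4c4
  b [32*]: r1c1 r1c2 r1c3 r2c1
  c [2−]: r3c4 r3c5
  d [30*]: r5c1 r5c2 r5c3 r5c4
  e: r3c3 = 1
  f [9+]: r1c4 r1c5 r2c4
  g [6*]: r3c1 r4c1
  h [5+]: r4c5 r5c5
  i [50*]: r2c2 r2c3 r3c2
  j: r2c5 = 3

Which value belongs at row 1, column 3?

Cage b has product 32; hence r2c1 = 4.
Cage i needs product 50, leaving r2c2 = 2.
The 3 cells of cage i must have product 50, so r2c3 = 5.
Cage j is a single given cell, so r2c5 = 3.
Cage i has product 50; hence r3c2 = 5.
Cage e is given; hence r3c3 = 1.
Cage f needs sum 9, so r1c4 = 3.
Cage f has sum 9, which forces r1c5 = 5.
3 is placed in row 2, leaving r2c4 = 1.
The 3 cells of cage a must have product 60, leaving r4c4 = 5.
5 is placed in column 4, leaving r5c4 = 2.
2 is placed in column 4; hence r3c4 = 4.
Cage c needs two cells with difference 2, which forces r3c5 = 2.
The 4 cells of cage d must have product 30, so r5c1 = 5.
The 4 cells of cage d must have product 30; hence r5c2 = 1.
Row 5 already has 2, which forces r5c3 = 3.
Row 5 already has 1, leaving r5c5 = 4.
Cage b has product 32, which forces r1c1 = 1.
Column 2 now contains 1, which forces r1c2 = 4.
Cage b needs product 32, so r1c3 = 2.
Row 3 now contains 2, leaving r3c1 = 3.
Cage g's pair has product 6, so r4c1 = 2.
Cage a has product 60; hence r4c2 = 3.
3 is placed in column 3, so r4c3 = 4.
Column 5 already has 4, so r4c5 = 1.
The full grid is 1 4 2 3 5 / 4 2 5 1 3 / 3 5 1 4 2 / 2 3 4 5 1 / 5 1 3 2 4.

2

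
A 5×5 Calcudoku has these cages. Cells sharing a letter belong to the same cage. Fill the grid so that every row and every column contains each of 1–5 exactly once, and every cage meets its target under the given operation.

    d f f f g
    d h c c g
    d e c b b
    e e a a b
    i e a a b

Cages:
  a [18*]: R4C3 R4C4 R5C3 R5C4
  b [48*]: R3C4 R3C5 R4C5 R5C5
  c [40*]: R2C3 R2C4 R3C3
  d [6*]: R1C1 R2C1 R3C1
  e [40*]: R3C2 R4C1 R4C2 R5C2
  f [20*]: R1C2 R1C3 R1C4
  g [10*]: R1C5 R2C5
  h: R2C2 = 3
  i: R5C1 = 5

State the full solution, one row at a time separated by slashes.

Cage h is given, leaving R2C2 = 3.
Cage i is a single given cell, leaving R5C1 = 5.
The only place for 3 in row 1 is R1C1.
The only place for 2 in row 1 is R1C5.
Column 5 now contains 2, which forces R2C5 = 5.
Cage b needs product 48, leaving R3C4 = 4.
Cage c has product 40, so R2C3 = 4.
4 is placed in column 4, leaving R2C4 = 2.
Cage c has product 40; hence R3C3 = 5.
The 3 cells of cage f must have product 20, which forces R1C2 = 4.
5 is placed in column 3, so R1C3 = 1.
Cage f needs product 20, leaving R1C4 = 5.
Row 2 already has 2, which forces R2C1 = 1.
The 3 cells of cage d must have product 6; hence R3C1 = 2.
2 is placed in row 3, so R3C2 = 1.
1 is placed in row 3, so R3C5 = 3.
Column 1 now contains 2, leaving R4C1 = 4.
Cage e needs product 40, so R4C2 = 5.
Row 4 now contains 4, so R4C5 = 1.
Column 2 now contains 1, which forces R5C2 = 2.
Row 5 now contains 2, so R5C3 = 3.
Row 5 already has 3, which forces R5C4 = 1.
Column 5 now contains 1, leaving R5C5 = 4.
3 is placed in column 3, so R4C3 = 2.
1 is placed in row 4, so R4C4 = 3.

3 4 1 5 2 / 1 3 4 2 5 / 2 1 5 4 3 / 4 5 2 3 1 / 5 2 3 1 4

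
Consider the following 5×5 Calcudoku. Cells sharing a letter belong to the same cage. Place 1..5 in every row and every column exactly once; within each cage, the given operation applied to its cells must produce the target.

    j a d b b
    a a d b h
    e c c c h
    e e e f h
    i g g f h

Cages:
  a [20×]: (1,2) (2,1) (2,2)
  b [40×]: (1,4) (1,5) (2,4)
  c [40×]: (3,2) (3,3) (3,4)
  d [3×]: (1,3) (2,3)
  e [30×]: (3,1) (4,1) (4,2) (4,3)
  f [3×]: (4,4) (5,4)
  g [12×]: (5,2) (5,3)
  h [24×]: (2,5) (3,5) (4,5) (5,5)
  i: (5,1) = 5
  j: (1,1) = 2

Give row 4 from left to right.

1 2 5 3 4

Cage j is given, leaving (1,1) = 2.
Cage i is given, leaving (5,1) = 5.
Cage b has product 40, which forces (2,4) = 2.
The only place for 3 in row 1 is (1,3).
Column 3 already has 3, so (2,3) = 1.
Cage g needs two cells with product 12; hence (5,2) = 3.
Column 3 already has 3, so (5,3) = 4.
Row 5 now contains 3, which forces (5,4) = 1.
Row 5 already has 1, leaving (5,5) = 2.
The 3 cells of cage a must have product 20, so (1,2) = 1.
Row 2 now contains 1, which forces (2,1) = 4.
Cage a needs product 20, leaving (2,2) = 5.
Row 2 already has 4, leaving (2,5) = 3.
Column 2 already has 5; hence (4,2) = 2.
2 is placed in row 4, leaving (4,3) = 5.
Column 4 already has 1, which forces (4,4) = 3.
Cage e has product 30; hence (3,1) = 3.
Column 2 already has 2, so (3,2) = 4.
Column 3 already has 5, which forces (3,3) = 2.
The 3 cells of cage c must have product 40, so (3,4) = 5.
Row 3 already has 4, which forces (3,5) = 1.
Row 4 already has 3; hence (4,1) = 1.
Column 5 already has 1, so (4,5) = 4.
5 is placed in column 4, so (1,4) = 4.
4 is placed in column 5, so (1,5) = 5.
The full grid is 2 1 3 4 5 / 4 5 1 2 3 / 3 4 2 5 1 / 1 2 5 3 4 / 5 3 4 1 2.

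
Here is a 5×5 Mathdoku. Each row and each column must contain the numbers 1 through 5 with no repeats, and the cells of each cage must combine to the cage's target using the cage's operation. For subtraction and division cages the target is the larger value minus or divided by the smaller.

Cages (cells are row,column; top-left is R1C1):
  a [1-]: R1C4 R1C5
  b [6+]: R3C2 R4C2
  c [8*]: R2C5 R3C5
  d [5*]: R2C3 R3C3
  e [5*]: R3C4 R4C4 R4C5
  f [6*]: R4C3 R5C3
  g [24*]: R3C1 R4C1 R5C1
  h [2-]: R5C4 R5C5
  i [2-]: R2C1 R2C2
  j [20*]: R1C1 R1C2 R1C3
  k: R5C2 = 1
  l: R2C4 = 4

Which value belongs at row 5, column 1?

4

Cage l is given, which forces R2C4 = 4.
Row 2 now contains 4, leaving R2C5 = 2.
The 3 cells of cage e must have product 5; hence R3C4 = 1.
2 is placed in column 5, so R3C5 = 4.
Cage e has product 5, which forces R4C4 = 5.
The 3 cells of cage e must have product 5, leaving R4C5 = 1.
Cage k is given, so R5C2 = 1.
Cage a's pair has difference 1, leaving R1C4 = 2.
Cage a needs two cells with difference 1, leaving R1C5 = 3.
Cage d's pair has product 5, so R2C3 = 1.
The two cells of cage b must have sum 6, so R3C2 = 2.
1 is placed in row 3, so R3C3 = 5.
Cage b's pair has sum 6, leaving R4C2 = 4.
Cage h's pair has difference 2, leaving R5C4 = 3.
Cage h needs two cells with difference 2; hence R5C5 = 5.
The 3 cells of cage j must have product 20, which forces R1C1 = 1.
4 is placed in column 2, leaving R1C2 = 5.
5 is placed in column 3, so R1C3 = 4.
Column 2 now contains 5, leaving R2C2 = 3.
Row 3 already has 2, which forces R3C1 = 3.
Cage g has product 24, so R4C1 = 2.
The two cells of cage f must have product 6, which forces R4C3 = 3.
The 3 cells of cage g must have product 24; hence R5C1 = 4.
Row 5 already has 3; hence R5C3 = 2.
Row 2 now contains 3, which forces R2C1 = 5.
Filled in: 1 5 4 2 3 / 5 3 1 4 2 / 3 2 5 1 4 / 2 4 3 5 1 / 4 1 2 3 5.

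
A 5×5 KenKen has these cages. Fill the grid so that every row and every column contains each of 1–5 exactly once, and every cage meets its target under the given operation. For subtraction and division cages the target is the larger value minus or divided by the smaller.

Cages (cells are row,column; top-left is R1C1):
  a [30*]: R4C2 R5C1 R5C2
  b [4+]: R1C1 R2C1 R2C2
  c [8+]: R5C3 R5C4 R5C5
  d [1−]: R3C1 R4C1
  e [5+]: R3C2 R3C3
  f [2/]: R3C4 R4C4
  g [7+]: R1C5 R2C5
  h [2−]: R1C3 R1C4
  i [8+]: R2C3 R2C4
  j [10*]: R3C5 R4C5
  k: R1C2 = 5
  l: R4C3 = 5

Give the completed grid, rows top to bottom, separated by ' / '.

1 5 2 4 3 / 2 1 3 5 4 / 3 4 1 2 5 / 4 3 5 1 2 / 5 2 4 3 1

The 3 cells of cage b must have sum 4, which forces R1C1 = 1.
K is a freebie, which forces R1C2 = 5.
Cage b has sum 4; hence R2C1 = 2.
Cage b has sum 4, leaving R2C2 = 1.
L is a freebie; hence R4C3 = 5.
5 is placed in row 4; hence R4C5 = 2.
5 is placed in column 3, which forces R2C3 = 3.
Cage i needs two cells with sum 8; hence R2C4 = 5.
3 is placed in row 2, so R2C5 = 4.
The two cells of cage f must have quotient 2, which forces R3C4 = 2.
Column 5 already has 2; hence R3C5 = 5.
Row 4 already has 2, so R4C2 = 3.
Cage a needs product 30, so R5C1 = 5.
The 3 cells of cage a must have product 30, leaving R5C2 = 2.
Cage h needs two cells with difference 2, leaving R1C3 = 2.
Column 4 now contains 2, which forces R1C4 = 4.
Column 5 now contains 4, which forces R1C5 = 3.
Cage d needs two cells with difference 1; hence R3C1 = 3.
3 is placed in column 2, which forces R3C2 = 4.
Row 3 already has 2, leaving R3C3 = 1.
Row 4 now contains 3; hence R4C1 = 4.
Column 4 now contains 4; hence R4C4 = 1.
1 is placed in column 3; hence R5C3 = 4.
1 is placed in column 4, which forces R5C4 = 3.
Column 5 already has 3, which forces R5C5 = 1.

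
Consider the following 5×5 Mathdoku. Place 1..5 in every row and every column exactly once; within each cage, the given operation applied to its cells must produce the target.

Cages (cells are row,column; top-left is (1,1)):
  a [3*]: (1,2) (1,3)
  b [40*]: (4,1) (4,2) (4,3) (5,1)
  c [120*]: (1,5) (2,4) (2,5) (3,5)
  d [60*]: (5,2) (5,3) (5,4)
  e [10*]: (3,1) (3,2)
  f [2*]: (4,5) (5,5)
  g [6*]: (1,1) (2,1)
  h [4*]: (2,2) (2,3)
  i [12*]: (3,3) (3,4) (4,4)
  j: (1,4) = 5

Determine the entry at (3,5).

Cage j is given, which forces (1,4) = 5.
Row 1 needs a 4, and only (1,5) is open for it.
Row 1 needs a 2, and only (1,1) is open for it.
Column 1 now contains 2, so (2,1) = 3.
Row 2 now contains 3; hence (2,4) = 2.
2 is placed in row 2; hence (2,5) = 5.
Column 1 now contains 2; hence (3,1) = 5.
Cage e's pair has product 10, so (3,2) = 2.
Row 3 already has 2, so (3,5) = 3.
Cage b needs product 40, so (4,2) = 5.
Cage b needs product 40; hence (4,3) = 2.
The 3 cells of cage i must have product 12, which forces (4,4) = 3.
Row 4 now contains 2, which forces (4,5) = 1.
Column 4 now contains 3, leaving (5,4) = 4.
Column 5 now contains 1, leaving (5,5) = 2.
The 3 cells of cage i must have product 12; hence (3,3) = 4.
Column 4 now contains 4, so (3,4) = 1.
1 is placed in row 4, leaving (4,1) = 4.
Row 5 already has 4, so (5,1) = 1.
Row 5 already has 4; hence (5,2) = 3.
Cage d has product 60; hence (5,3) = 5.
Column 2 now contains 3; hence (1,2) = 1.
The two cells of cage a must have product 3, which forces (1,3) = 3.
Cage h needs two cells with product 4; hence (2,2) = 4.
Column 3 now contains 4, which forces (2,3) = 1.
The full grid is 2 1 3 5 4 / 3 4 1 2 5 / 5 2 4 1 3 / 4 5 2 3 1 / 1 3 5 4 2.

3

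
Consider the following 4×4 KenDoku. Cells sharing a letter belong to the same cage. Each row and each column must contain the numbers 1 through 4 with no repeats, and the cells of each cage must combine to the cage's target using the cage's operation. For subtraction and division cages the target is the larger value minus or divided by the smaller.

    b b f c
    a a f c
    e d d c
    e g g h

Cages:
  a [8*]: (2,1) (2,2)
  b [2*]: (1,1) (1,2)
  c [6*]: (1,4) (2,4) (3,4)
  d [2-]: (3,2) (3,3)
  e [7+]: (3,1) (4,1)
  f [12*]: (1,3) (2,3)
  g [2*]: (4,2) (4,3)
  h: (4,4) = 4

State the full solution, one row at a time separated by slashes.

Cage h is a single given cell, leaving (4,4) = 4.
The two cells of cage e must have sum 7, leaving (3,1) = 4.
4 is placed in row 4, which forces (4,1) = 3.
Column 1 already has 4; hence (2,1) = 2.
Cage a needs two cells with product 8, leaving (2,2) = 4.
Row 2 already has 4; hence (2,3) = 3.
Row 2 already has 3, so (2,4) = 1.
3 is placed in column 3, so (3,3) = 1.
Column 3 already has 1, which forces (4,3) = 2.
2 is placed in column 1; hence (1,1) = 1.
Cage b needs two cells with product 2; hence (1,2) = 2.
3 is placed in column 3, which forces (1,3) = 4.
Row 1 already has 2; hence (1,4) = 3.
1 is placed in row 3, leaving (3,2) = 3.
3 is placed in column 4, so (3,4) = 2.
Row 4 now contains 2, which forces (4,2) = 1.

1 2 4 3 / 2 4 3 1 / 4 3 1 2 / 3 1 2 4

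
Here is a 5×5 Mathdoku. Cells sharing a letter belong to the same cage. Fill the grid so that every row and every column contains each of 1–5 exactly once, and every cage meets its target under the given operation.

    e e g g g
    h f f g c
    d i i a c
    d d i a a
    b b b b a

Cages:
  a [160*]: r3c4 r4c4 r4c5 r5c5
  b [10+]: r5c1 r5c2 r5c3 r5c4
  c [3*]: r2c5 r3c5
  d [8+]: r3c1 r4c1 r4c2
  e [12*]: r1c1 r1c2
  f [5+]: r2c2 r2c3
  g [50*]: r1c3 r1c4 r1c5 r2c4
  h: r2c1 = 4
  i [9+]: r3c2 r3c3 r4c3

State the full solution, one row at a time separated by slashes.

3 4 5 1 2 / 4 3 2 5 1 / 2 5 1 4 3 / 5 1 3 2 4 / 1 2 4 3 5

H is a freebie, leaving r2c1 = 4.
The 4 cells of cage g must have product 50, leaving r2c4 = 5.
4 is placed in column 1, leaving r1c1 = 3.
The two cells of cage e must have product 12, leaving r1c2 = 4.
In row 2, 1 can only go at r2c5, so r2c5 = 1.
1 is placed in column 5, so r3c5 = 3.
Row 4 needs a 3, and only r4c3 is open for it.
Cage f needs two cells with sum 5, which forces r2c2 = 3.
Column 3 now contains 3, leaving r2c3 = 2.
Cage b has sum 10, leaving r5c3 = 4.
The 4 cells of cage b must have sum 10, which forces r5c4 = 3.
4 is placed in row 5, leaving r5c5 = 5.
Cage g needs product 50, leaving r1c3 = 5.
The 4 cells of cage g must have product 50, so r1c4 = 1.
5 is placed in column 5; hence r1c5 = 2.
Column 3 already has 5, which forces r3c3 = 1.
Cage a has product 160, which forces r3c4 = 4.
The 4 cells of cage a must have product 160, which forces r4c4 = 2.
5 is placed in column 5; hence r4c5 = 4.
The 3 cells of cage d must have sum 8, leaving r3c1 = 2.
Row 3 already has 1, leaving r3c2 = 5.
Column 2 already has 5; hence r4c2 = 1.
Column 1 now contains 2, leaving r5c1 = 1.
1 is placed in column 2, so r5c2 = 2.
Row 4 now contains 1, so r4c1 = 5.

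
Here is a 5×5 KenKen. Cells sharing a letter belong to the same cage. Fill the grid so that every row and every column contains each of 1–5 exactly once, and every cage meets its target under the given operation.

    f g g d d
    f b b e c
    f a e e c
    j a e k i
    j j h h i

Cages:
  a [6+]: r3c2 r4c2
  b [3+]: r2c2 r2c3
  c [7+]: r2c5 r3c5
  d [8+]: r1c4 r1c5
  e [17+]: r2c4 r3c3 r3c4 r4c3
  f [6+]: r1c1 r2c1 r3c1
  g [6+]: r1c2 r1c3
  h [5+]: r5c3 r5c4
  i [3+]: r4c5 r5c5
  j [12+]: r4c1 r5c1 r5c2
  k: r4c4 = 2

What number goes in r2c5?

Cage k is given, so r4c4 = 2.
Row 4 now contains 2; hence r4c5 = 1.
Column 5 now contains 1, leaving r5c5 = 2.
In row 2, 5 can only go at r2c4, so r2c4 = 5.
Column 4 already has 5; hence r1c4 = 3.
Cage d's pair has sum 8, so r1c5 = 5.
Column 4 already has 3, which forces r3c4 = 4.
Row 3 already has 4, so r3c5 = 3.
Column 4 already has 4, so r5c4 = 1.
Cage f needs sum 6, which forces r2c1 = 3.
Column 5 now contains 3, leaving r2c5 = 4.
3 is placed in row 3, leaving r3c3 = 5.
The 4 cells of cage e must have sum 17, leaving r4c3 = 3.
Row 5 now contains 1, which forces r5c3 = 4.
The two cells of cage g must have sum 6, which forces r1c2 = 4.
4 is placed in column 3, leaving r1c3 = 2.
Column 3 already has 2, so r2c3 = 1.
Cage j has sum 12, leaving r4c1 = 4.
4 is placed in column 2, so r4c2 = 5.
Row 5 already has 4; hence r5c1 = 5.
Cage j needs sum 12, so r5c2 = 3.
Row 1 now contains 2, so r1c1 = 1.
Row 2 now contains 1, so r2c2 = 2.
Cage f has sum 6; hence r3c1 = 2.
Cage a needs two cells with sum 6, which forces r3c2 = 1.
Completed grid: 1 4 2 3 5 / 3 2 1 5 4 / 2 1 5 4 3 / 4 5 3 2 1 / 5 3 4 1 2.

4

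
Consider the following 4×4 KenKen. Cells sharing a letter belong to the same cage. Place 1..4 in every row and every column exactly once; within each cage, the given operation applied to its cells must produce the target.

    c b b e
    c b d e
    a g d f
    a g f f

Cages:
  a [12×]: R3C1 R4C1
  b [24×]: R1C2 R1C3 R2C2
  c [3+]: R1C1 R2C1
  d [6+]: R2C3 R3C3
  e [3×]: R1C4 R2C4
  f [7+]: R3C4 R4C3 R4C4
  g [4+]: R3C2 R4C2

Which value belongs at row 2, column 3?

4

The only place for 1 in column 3 is R4C3.
Cage g needs two cells with sum 4, which forces R3C2 = 1.
Row 4 now contains 1, leaving R4C2 = 3.
Cage b needs product 24, leaving R1C3 = 3.
Row 1 now contains 3; hence R1C4 = 1.
Column 4 now contains 1, so R2C4 = 3.
The two cells of cage a must have product 12, leaving R3C1 = 3.
Row 4 now contains 3; hence R4C1 = 4.
Row 4 already has 4, so R4C4 = 2.
Row 1 already has 1, which forces R1C1 = 2.
Row 1 already has 2, which forces R1C2 = 4.
Cage c needs two cells with sum 3, which forces R2C1 = 1.
Column 2 now contains 4, so R2C2 = 2.
2 is placed in row 2, leaving R2C3 = 4.
Column 3 now contains 4, which forces R3C3 = 2.
Column 4 now contains 2; hence R3C4 = 4.
Completed grid: 2 4 3 1 / 1 2 4 3 / 3 1 2 4 / 4 3 1 2.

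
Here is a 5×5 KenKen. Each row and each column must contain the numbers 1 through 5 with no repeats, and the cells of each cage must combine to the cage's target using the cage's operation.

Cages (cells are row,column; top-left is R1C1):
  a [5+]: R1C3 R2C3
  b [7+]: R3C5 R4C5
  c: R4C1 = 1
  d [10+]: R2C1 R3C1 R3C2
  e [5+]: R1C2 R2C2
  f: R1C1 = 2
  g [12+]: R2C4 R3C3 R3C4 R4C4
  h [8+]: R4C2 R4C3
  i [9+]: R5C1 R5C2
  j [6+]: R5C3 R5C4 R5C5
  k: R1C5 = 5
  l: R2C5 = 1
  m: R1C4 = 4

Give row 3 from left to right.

5 2 4 1 3

Cage f is a single given cell; hence R1C1 = 2.
Cage m is a single given cell, which forces R1C4 = 4.
Cage k is given, which forces R1C5 = 5.
Cage l is a single given cell, leaving R2C5 = 1.
C is a freebie; hence R4C1 = 1.
In row 4, 2 can only go at R4C4, so R4C4 = 2.
In row 4, 4 can only go at R4C5, so R4C5 = 4.
Column 5 now contains 4, so R3C5 = 3.
Column 5 now contains 3; hence R5C5 = 2.
The only place for 3 in column 1 is R2C1.
Row 2 now contains 3, which forces R2C4 = 5.
The 3 cells of cage d must have sum 10, so R3C1 = 5.
The 3 cells of cage d must have sum 10; hence R3C2 = 2.
Cage g needs sum 12; hence R3C3 = 4.
Cage g has sum 12, leaving R3C4 = 1.
5 is placed in column 1, leaving R5C1 = 4.
Row 5 now contains 4; hence R5C2 = 5.
Column 4 already has 1, so R5C4 = 3.
Cage e's pair has sum 5, which forces R1C2 = 1.
Cage a's pair has sum 5; hence R1C3 = 3.
Column 2 already has 2; hence R2C2 = 4.
4 is placed in column 3, so R2C3 = 2.
5 is placed in column 2; hence R4C2 = 3.
The two cells of cage h must have sum 8, which forces R4C3 = 5.
Row 5 already has 3, which forces R5C3 = 1.
Filled in: 2 1 3 4 5 / 3 4 2 5 1 / 5 2 4 1 3 / 1 3 5 2 4 / 4 5 1 3 2.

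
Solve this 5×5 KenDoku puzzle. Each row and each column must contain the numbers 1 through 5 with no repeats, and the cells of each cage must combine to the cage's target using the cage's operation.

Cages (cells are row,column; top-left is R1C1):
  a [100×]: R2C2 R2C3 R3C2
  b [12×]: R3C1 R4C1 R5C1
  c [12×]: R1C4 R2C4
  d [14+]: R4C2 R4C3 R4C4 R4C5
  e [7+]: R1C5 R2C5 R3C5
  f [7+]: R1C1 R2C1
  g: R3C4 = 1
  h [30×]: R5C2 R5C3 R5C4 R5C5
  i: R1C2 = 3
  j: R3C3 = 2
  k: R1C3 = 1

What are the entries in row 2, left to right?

2 4 5 3 1

I is a freebie, leaving R1C2 = 3.
Cage k is a single given cell, which forces R1C3 = 1.
3 is placed in row 1, leaving R1C4 = 4.
4 is placed in row 1; hence R1C5 = 2.
The 3 cells of cage a must have product 100, so R2C2 = 4.
The 3 cells of cage a must have product 100, so R2C3 = 5.
4 is placed in column 4, so R2C4 = 3.
Row 2 now contains 4, leaving R2C5 = 1.
Cage a has product 100, leaving R3C2 = 5.
Cage j is given, so R3C3 = 2.
G is a freebie, which forces R3C4 = 1.
Column 5 already has 1, leaving R3C5 = 4.
5 is placed in column 2, so R4C2 = 2.
2 is placed in row 4, leaving R4C4 = 5.
Row 4 already has 5, which forces R4C5 = 3.
Column 2 now contains 2, so R5C2 = 1.
Column 3 already has 2, leaving R5C3 = 3.
5 is placed in column 4, leaving R5C4 = 2.
Column 5 now contains 3, which forces R5C5 = 5.
Row 1 already has 2, which forces R1C1 = 5.
Row 2 already has 3; hence R2C1 = 2.
Row 3 already has 4, so R3C1 = 3.
Cage b needs product 12, leaving R4C1 = 1.
Row 4 now contains 3; hence R4C3 = 4.
Row 5 now contains 3, so R5C1 = 4.
The full grid is 5 3 1 4 2 / 2 4 5 3 1 / 3 5 2 1 4 / 1 2 4 5 3 / 4 1 3 2 5.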